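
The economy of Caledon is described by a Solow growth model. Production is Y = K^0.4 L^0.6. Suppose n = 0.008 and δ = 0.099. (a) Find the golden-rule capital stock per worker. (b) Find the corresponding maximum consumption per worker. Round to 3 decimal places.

(a) k_gold ≈ 9.005; (b) c_gold ≈ 1.445

n + δ = 0.008 + 0.099 = 0.107.
At the golden rule the marginal product of capital equals n+δ: 0.4·k^(0.4−1) = 0.107. Solving, k_gold = (0.4/0.107)^(1/0.6) ≈ 9.0045.
y_gold = 9.0045^0.4 ≈ 2.4087; c_gold = y_gold − 0.107·k_gold ≈ 1.4452.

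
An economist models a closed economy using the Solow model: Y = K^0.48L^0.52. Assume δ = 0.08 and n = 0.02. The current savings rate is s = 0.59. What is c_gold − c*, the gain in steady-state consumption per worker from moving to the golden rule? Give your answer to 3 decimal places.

Capital per worker breaks even when investment replaces (n + δ)·k; here n + δ = 0.1.
Current steady state (s = 0.59): k* = (0.59/0.1)^(1/0.52) ≈ 30.3674, y* = 30.3674^0.48 ≈ 5.1470, c* = (1−0.59)·5.1470 ≈ 2.1103.
Setting f'(k) = n+δ gives 0.48·k^(0.48−1) = 0.1, hence k_gold = (0.48/0.1)^(1/0.52) ≈ 20.4211.
y_gold = 20.4211^0.48 ≈ 4.2544, c_gold = y_gold − 0.1·k_gold ≈ 2.2123.
Gain: Δc = 2.2123 − 2.1103 ≈ 0.1020.

Δc ≈ 0.102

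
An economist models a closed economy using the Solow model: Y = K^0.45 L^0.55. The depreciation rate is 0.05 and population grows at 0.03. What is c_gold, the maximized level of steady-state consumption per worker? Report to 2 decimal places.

c_gold ≈ 2.26

The effective depreciation rate is n + δ = 0.03 + 0.05 = 0.08.
Setting f'(k) = n+δ gives 0.45·k^(0.45−1) = 0.08, hence k_gold = (0.45/0.08)^(1/0.55) ≈ 23.1132.
y_gold = 23.1132^0.45 ≈ 4.1090.
c_gold = y_gold − (n+δ)·k_gold = 4.1090 − 0.08·23.1132 ≈ 2.2600.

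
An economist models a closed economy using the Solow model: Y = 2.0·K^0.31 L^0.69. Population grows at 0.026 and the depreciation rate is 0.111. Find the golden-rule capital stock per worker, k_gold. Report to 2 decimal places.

n + δ = 0.026 + 0.111 = 0.137.
At the golden rule the marginal product of capital equals n+δ: 0.31·2.0·k^(0.31−1) = 0.137. Solving, k_gold = (0.31·2.0/0.137)^(1/0.69) ≈ 8.9176.

k_gold ≈ 8.92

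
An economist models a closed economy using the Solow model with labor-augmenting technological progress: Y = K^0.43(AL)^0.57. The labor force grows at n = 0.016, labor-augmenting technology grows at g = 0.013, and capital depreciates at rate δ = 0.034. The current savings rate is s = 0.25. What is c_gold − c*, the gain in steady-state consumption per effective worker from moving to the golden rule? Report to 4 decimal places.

The effective depreciation rate is n + g + δ = 0.016 + 0.013 + 0.034 = 0.063.
Current steady state (s = 0.25): k* = (0.25/0.063)^(1/0.57) ≈ 11.2247, y* = 11.2247^0.43 ≈ 2.8286, c* = (1−0.25)·2.8286 ≈ 2.1215.
Golden rule sets MPK = n+g+δ: 0.43·k^(0.43−1) = 0.063, so k_gold = (0.43/0.063)^(1/0.57) ≈ 29.0658.
y_gold = 29.0658^0.43 ≈ 4.2585, c_gold = y_gold − 0.063·k_gold ≈ 2.4273.
Gain: Δc = 2.4273 − 2.1215 ≈ 0.3059.

Δc ≈ 0.3059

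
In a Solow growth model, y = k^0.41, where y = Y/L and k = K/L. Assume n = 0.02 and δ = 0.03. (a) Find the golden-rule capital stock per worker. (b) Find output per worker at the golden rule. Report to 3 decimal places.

Break-even investment rate: n + δ = 0.02 + 0.03 = 0.05.
Golden rule sets MPK = n+δ: 0.41·k^(0.41−1) = 0.05, so k_gold = (0.41/0.05)^(1/0.59) ≈ 35.3865.
y_gold = 35.3865^0.41 ≈ 4.3154.

(a) k_gold ≈ 35.386; (b) y_gold ≈ 4.315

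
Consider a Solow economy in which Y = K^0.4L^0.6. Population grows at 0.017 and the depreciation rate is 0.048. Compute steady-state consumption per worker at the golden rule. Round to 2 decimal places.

Break-even investment rate: n + δ = 0.017 + 0.048 = 0.065.
At the golden rule the marginal product of capital equals n+δ: 0.4·k^(0.4−1) = 0.065. Solving, k_gold = (0.4/0.065)^(1/0.6) ≈ 20.6654.
y_gold = 20.6654^0.4 ≈ 3.3581.
c_gold = y_gold − (n+δ)·k_gold = 3.3581 − 0.065·20.6654 ≈ 2.0149.

c_gold ≈ 2.01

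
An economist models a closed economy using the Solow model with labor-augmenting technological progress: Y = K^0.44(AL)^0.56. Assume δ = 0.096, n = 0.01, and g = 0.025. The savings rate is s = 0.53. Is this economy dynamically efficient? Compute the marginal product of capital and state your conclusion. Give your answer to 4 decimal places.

dynamically inefficient; MPK ≈ 0.1088

Capital per effective worker breaks even when investment replaces (n + g + δ)·k; here n + g + δ = 0.131.
Steady-state k*: s·k^0.44 = 0.131·k gives k* = (0.53/0.131)^(1/0.56) ≈ 12.1321.
MPK = 0.44·12.1321^(-0.56) ≈ 0.1088.
MPK < n+g+δ = 0.131, so the economy is dynamically inefficient (over-saving).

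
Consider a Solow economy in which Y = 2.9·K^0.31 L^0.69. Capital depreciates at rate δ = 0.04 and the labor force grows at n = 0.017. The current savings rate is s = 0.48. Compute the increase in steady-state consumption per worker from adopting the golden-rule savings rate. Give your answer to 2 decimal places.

Δc ≈ 0.57

Break-even investment rate: n + δ = 0.017 + 0.04 = 0.057.
Current steady state (s = 0.48): k* = (0.48·2.9/0.057)^(1/0.69) ≈ 102.6249, y* = 2.9·102.6249^0.31 ≈ 12.1867, c* = (1−0.48)·12.1867 ≈ 6.3371.
Golden rule sets MPK = n+δ: 0.31·2.9·k^(0.31−1) = 0.057, so k_gold = (0.31·2.9/0.057)^(1/0.69) ≈ 54.4584.
y_gold = 2.9·54.4584^0.31 ≈ 10.0133, c_gold = y_gold − 0.057·k_gold ≈ 6.9092.
Gain: Δc = 6.9092 − 6.3371 ≈ 0.5721.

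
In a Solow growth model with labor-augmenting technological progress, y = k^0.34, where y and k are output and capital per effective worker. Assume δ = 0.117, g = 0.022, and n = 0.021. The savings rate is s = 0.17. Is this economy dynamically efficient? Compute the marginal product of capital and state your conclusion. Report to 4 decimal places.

n + g + δ = 0.021 + 0.022 + 0.117 = 0.16.
Steady-state k*: s·k^0.34 = 0.16·k gives k* = (0.17/0.16)^(1/0.66) ≈ 1.0962.
MPK = 0.34·1.0962^(-0.66) ≈ 0.3200.
MPK > n+g+δ = 0.16, so the economy is dynamically efficient (under-saving).

dynamically efficient; MPK ≈ 0.3200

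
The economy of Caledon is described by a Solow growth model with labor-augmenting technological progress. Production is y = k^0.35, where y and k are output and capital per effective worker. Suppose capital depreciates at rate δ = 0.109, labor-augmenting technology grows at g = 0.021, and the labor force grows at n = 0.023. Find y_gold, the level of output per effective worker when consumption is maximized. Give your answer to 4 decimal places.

y_gold ≈ 1.5614

n + g + δ = 0.023 + 0.021 + 0.109 = 0.153.
Maximizing c = f(k) − (n+g+δ)·k gives f'(k) = n+g+δ, i.e. 0.35·k^(0.35−1) = 0.153, so k_gold = (0.35/0.153)^(1/0.65) ≈ 3.5718.
Output: y_gold = k_gold^0.35 = 3.5718^0.35 ≈ 1.5614.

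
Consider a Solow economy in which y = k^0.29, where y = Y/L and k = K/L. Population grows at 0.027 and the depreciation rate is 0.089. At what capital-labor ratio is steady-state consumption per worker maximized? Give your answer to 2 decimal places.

The effective depreciation rate is n + δ = 0.027 + 0.089 = 0.116.
Golden rule sets MPK = n+δ: 0.29·k^(0.29−1) = 0.116, so k_gold = (0.29/0.116)^(1/0.71) ≈ 3.6348.

k_gold ≈ 3.63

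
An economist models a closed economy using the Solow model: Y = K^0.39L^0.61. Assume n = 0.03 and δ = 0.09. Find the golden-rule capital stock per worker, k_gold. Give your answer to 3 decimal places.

Break-even investment rate: n + δ = 0.03 + 0.09 = 0.12.
Golden rule sets MPK = n+δ: 0.39·k^(0.39−1) = 0.12, so k_gold = (0.39/0.12)^(1/0.61) ≈ 6.9048.

k_gold ≈ 6.905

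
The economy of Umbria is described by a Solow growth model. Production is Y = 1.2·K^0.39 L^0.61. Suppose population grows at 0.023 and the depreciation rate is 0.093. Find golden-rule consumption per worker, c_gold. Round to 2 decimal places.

c_gold ≈ 1.79

Capital per worker breaks even when investment replaces (n + δ)·k; here n + δ = 0.116.
At the golden rule the marginal product of capital equals n+δ: 0.39·1.2·k^(0.39−1) = 0.116. Solving, k_gold = (0.39·1.2/0.116)^(1/0.61) ≈ 9.8423.
y_gold = 1.2·9.8423^0.39 ≈ 2.9274.
c_gold = y_gold − (n+δ)·k_gold = 2.9274 − 0.116·9.8423 ≈ 1.7857.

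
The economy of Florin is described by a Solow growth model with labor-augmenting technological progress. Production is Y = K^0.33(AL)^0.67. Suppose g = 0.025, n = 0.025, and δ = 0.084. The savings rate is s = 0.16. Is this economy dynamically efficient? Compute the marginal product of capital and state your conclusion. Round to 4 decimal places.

n + g + δ = 0.025 + 0.025 + 0.084 = 0.134.
Steady-state k*: s·k^0.33 = 0.134·k gives k* = (0.16/0.134)^(1/0.67) ≈ 1.3030.
MPK = 0.33·1.3030^(-0.67) ≈ 0.2764.
MPK > n+g+δ = 0.134, so the economy is dynamically efficient (under-saving).

dynamically efficient; MPK ≈ 0.2764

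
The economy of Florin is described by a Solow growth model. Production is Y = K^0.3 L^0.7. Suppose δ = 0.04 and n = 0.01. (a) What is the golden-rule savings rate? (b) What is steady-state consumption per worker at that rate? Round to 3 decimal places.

n + δ = 0.01 + 0.04 = 0.05.
For Cobb-Douglas, s_gold equals capital's share: s_gold = 0.3.
Golden rule sets MPK = n+δ: 0.3·k^(0.3−1) = 0.05, so k_gold = (0.3/0.05)^(1/0.7) ≈ 12.9314.
y_gold = 12.9314^0.3 ≈ 2.1552; c_gold = (1−0.3)·y_gold ≈ 1.5087.

(a) s_gold = 0.300; (b) c_gold ≈ 1.509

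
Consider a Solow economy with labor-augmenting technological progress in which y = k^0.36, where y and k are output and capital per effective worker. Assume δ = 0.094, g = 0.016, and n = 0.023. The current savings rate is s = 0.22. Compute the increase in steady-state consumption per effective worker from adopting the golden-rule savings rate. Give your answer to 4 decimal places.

n + g + δ = 0.023 + 0.016 + 0.094 = 0.133.
Current steady state (s = 0.22): k* = (0.22/0.133)^(1/0.64) ≈ 2.1954, y* = 2.1954^0.36 ≈ 1.3272, c* = (1−0.22)·1.3272 ≈ 1.0352.
Setting f'(k) = n+g+δ gives 0.36·k^(0.36−1) = 0.133, hence k_gold = (0.36/0.133)^(1/0.64) ≈ 4.7392.
y_gold = 4.7392^0.36 ≈ 1.7509, c_gold = y_gold − 0.133·k_gold ≈ 1.1206.
Gain: Δc = 1.1206 − 1.0352 ≈ 0.0853.

Δc ≈ 0.0853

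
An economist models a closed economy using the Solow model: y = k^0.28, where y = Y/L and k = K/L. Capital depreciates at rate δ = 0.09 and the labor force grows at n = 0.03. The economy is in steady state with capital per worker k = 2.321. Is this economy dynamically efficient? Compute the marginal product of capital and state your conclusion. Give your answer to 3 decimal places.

Break-even investment rate: n + δ = 0.03 + 0.09 = 0.12.
MPK = 0.28·k^(0.28−1) = 0.28·2.321^(-0.72) ≈ 0.1527.
MPK > 0.12, so the economy is dynamically efficient (under-saving).

dynamically efficient; MPK ≈ 0.153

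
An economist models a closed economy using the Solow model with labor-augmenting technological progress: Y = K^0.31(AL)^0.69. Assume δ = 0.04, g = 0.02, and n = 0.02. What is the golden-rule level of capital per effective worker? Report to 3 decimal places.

Break-even investment rate: n + g + δ = 0.02 + 0.02 + 0.04 = 0.08.
Maximizing c = f(k) − (n+g+δ)·k gives f'(k) = n+g+δ, i.e. 0.31·k^(0.31−1) = 0.08, so k_gold = (0.31/0.08)^(1/0.69) ≈ 7.1214.

k_gold ≈ 7.121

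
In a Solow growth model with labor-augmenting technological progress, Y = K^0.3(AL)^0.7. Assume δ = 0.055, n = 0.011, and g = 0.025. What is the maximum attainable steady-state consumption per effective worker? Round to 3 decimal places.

Capital per effective worker breaks even when investment replaces (n + g + δ)·k; here n + g + δ = 0.091.
Setting f'(k) = n+g+δ gives 0.3·k^(0.3−1) = 0.091, hence k_gold = (0.3/0.091)^(1/0.7) ≈ 5.4969.
y_gold = 5.4969^0.3 ≈ 1.6674.
c_gold = y_gold − (n+g+δ)·k_gold = 1.6674 − 0.091·5.4969 ≈ 1.1672.

c_gold ≈ 1.167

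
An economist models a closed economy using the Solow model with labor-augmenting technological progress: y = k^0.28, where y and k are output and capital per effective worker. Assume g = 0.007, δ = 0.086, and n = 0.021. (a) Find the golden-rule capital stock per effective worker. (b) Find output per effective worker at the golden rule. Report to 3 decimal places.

The effective depreciation rate is n + g + δ = 0.021 + 0.007 + 0.086 = 0.114.
At the golden rule the marginal product of capital equals n+g+δ: 0.28·k^(0.28−1) = 0.114. Solving, k_gold = (0.28/0.114)^(1/0.72) ≈ 3.4835.
y_gold = 3.4835^0.28 ≈ 1.4183.

(a) k_gold ≈ 3.484; (b) y_gold ≈ 1.418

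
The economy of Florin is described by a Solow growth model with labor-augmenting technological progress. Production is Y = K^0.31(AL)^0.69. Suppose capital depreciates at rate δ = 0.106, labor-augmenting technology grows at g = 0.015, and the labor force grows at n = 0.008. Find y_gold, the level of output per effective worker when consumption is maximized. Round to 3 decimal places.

y_gold ≈ 1.483

Break-even investment rate: n + g + δ = 0.008 + 0.015 + 0.106 = 0.129.
Maximizing c = f(k) − (n+g+δ)·k gives f'(k) = n+g+δ, i.e. 0.31·k^(0.31−1) = 0.129, so k_gold = (0.31/0.129)^(1/0.69) ≈ 3.5632.
Output: y_gold = k_gold^0.31 = 3.5632^0.31 ≈ 1.4828.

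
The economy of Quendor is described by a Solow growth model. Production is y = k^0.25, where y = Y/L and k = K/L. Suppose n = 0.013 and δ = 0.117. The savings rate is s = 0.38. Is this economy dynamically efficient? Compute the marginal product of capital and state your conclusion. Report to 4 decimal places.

dynamically inefficient; MPK ≈ 0.0855

Capital per worker breaks even when investment replaces (n + δ)·k; here n + δ = 0.13.
Steady-state k*: s·k^0.25 = 0.13·k gives k* = (0.38/0.13)^(1/0.75) ≈ 4.1795.
MPK = 0.25·4.1795^(-0.75) ≈ 0.0855.
MPK < n+δ = 0.13, so the economy is dynamically inefficient (over-saving).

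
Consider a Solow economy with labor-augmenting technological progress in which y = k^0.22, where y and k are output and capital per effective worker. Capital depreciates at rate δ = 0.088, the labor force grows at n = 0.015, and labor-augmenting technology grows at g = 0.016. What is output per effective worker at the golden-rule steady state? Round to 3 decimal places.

y_gold ≈ 1.189

Break-even investment rate: n + g + δ = 0.015 + 0.016 + 0.088 = 0.119.
At the golden rule the marginal product of capital equals n+g+δ: 0.22·k^(0.22−1) = 0.119. Solving, k_gold = (0.22/0.119)^(1/0.78) ≈ 2.1986.
Output: y_gold = k_gold^0.22 = 2.1986^0.22 ≈ 1.1892.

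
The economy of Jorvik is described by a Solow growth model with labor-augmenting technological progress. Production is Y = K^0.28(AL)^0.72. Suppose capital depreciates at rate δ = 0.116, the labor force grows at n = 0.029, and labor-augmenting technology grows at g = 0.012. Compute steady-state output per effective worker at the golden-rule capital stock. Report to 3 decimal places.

The effective depreciation rate is n + g + δ = 0.029 + 0.012 + 0.116 = 0.157.
Golden rule sets MPK = n+g+δ: 0.28·k^(0.28−1) = 0.157, so k_gold = (0.28/0.157)^(1/0.72) ≈ 2.2334.
Output: y_gold = k_gold^0.28 = 2.2334^0.28 ≈ 1.2523.

y_gold ≈ 1.252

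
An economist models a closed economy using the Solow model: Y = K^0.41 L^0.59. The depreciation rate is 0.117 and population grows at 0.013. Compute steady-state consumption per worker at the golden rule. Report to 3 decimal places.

c_gold ≈ 1.311

Break-even investment rate: n + δ = 0.013 + 0.117 = 0.13.
Setting f'(k) = n+δ gives 0.41·k^(0.41−1) = 0.13, hence k_gold = (0.41/0.13)^(1/0.59) ≈ 7.0064.
y_gold = 7.0064^0.41 ≈ 2.2215.
c_gold = y_gold − (n+δ)·k_gold = 2.2215 − 0.13·7.0064 ≈ 1.3107.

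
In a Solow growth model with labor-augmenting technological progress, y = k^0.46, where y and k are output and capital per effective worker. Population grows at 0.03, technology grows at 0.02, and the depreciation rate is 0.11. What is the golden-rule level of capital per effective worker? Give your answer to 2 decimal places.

Break-even investment rate: n + g + δ = 0.03 + 0.02 + 0.11 = 0.16.
Golden rule sets MPK = n+g+δ: 0.46·k^(0.46−1) = 0.16, so k_gold = (0.46/0.16)^(1/0.54) ≈ 7.0685.

k_gold ≈ 7.07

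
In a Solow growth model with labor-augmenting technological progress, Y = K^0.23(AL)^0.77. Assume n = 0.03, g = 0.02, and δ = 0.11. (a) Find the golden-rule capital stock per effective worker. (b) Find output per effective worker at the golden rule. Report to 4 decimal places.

(a) k_gold ≈ 1.6021; (b) y_gold ≈ 1.1145

Break-even investment rate: n + g + δ = 0.03 + 0.02 + 0.11 = 0.16.
At the golden rule the marginal product of capital equals n+g+δ: 0.23·k^(0.23−1) = 0.16. Solving, k_gold = (0.23/0.16)^(1/0.77) ≈ 1.6021.
y_gold = 1.6021^0.23 ≈ 1.1145.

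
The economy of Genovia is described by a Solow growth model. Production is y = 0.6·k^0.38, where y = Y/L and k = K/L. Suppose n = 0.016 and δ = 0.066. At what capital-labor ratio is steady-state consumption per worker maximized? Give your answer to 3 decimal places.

k_gold ≈ 5.204

The effective depreciation rate is n + δ = 0.016 + 0.066 = 0.082.
Golden rule sets MPK = n+δ: 0.38·0.6·k^(0.38−1) = 0.082, so k_gold = (0.38·0.6/0.082)^(1/0.62) ≈ 5.2038.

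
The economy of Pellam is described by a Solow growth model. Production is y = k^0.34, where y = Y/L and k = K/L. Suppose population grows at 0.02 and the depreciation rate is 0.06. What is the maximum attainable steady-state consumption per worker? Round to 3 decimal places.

Capital per worker breaks even when investment replaces (n + δ)·k; here n + δ = 0.08.
At the golden rule the marginal product of capital equals n+δ: 0.34·k^(0.34−1) = 0.08. Solving, k_gold = (0.34/0.08)^(1/0.66) ≈ 8.9558.
y_gold = 8.9558^0.34 ≈ 2.1072.
c_gold = y_gold − (n+δ)·k_gold = 2.1072 − 0.08·8.9558 ≈ 1.3908.

c_gold ≈ 1.391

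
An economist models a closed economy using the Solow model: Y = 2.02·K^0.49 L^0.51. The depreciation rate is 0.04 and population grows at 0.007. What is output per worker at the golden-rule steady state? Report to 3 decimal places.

y_gold ≈ 37.749

Capital per worker breaks even when investment replaces (n + δ)·k; here n + δ = 0.047.
At the golden rule the marginal product of capital equals n+δ: 0.49·2.02·k^(0.49−1) = 0.047. Solving, k_gold = (0.49·2.02/0.047)^(1/0.51) ≈ 393.5493.
Output: y_gold = 2.02·k_gold^0.49 = 2.02·393.5493^0.49 ≈ 37.7486.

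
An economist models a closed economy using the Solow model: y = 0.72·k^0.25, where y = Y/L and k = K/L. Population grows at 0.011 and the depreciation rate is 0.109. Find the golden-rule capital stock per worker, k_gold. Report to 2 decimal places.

n + δ = 0.011 + 0.109 = 0.12.
Maximizing c = f(k) − (n+δ)·k gives f'(k) = n+δ, i.e. 0.25·0.72·k^(0.25−1) = 0.12, so k_gold = (0.25·0.72/0.12)^(1/0.75) ≈ 1.7171.

k_gold ≈ 1.72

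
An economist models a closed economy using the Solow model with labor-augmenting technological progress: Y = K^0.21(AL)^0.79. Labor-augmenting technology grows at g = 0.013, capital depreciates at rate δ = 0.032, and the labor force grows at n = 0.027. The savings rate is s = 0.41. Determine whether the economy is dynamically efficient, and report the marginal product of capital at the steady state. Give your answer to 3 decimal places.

Capital per effective worker breaks even when investment replaces (n + g + δ)·k; here n + g + δ = 0.072.
Steady-state k*: s·k^0.21 = 0.072·k gives k* = (0.41/0.072)^(1/0.79) ≈ 9.0421.
MPK = 0.21·9.0421^(-0.79) ≈ 0.0369.
MPK < n+g+δ = 0.072, so the economy is dynamically inefficient (over-saving).

dynamically inefficient; MPK ≈ 0.037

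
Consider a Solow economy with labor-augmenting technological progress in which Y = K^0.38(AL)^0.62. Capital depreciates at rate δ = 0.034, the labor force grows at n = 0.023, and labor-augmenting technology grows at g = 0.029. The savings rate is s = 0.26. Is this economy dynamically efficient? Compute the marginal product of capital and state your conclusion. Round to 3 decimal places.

The effective depreciation rate is n + g + δ = 0.023 + 0.029 + 0.034 = 0.086.
Steady-state k*: s·k^0.38 = 0.086·k gives k* = (0.26/0.086)^(1/0.62) ≈ 5.9561.
MPK = 0.38·5.9561^(-0.62) ≈ 0.1257.
MPK > n+g+δ = 0.086, so the economy is dynamically efficient (under-saving).

dynamically efficient; MPK ≈ 0.126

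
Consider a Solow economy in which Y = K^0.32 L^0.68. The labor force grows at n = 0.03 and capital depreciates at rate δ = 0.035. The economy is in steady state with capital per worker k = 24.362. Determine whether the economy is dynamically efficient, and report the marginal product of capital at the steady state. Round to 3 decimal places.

dynamically inefficient; MPK ≈ 0.036

n + δ = 0.03 + 0.035 = 0.065.
MPK = 0.32·k^(0.32−1) = 0.32·24.362^(-0.68) ≈ 0.0365.
MPK < 0.065, so the economy is dynamically inefficient (over-saving).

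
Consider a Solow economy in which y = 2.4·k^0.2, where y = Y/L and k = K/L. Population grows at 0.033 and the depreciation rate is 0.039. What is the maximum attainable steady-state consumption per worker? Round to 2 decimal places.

Break-even investment rate: n + δ = 0.033 + 0.039 = 0.072.
At the golden rule the marginal product of capital equals n+δ: 0.2·2.4·k^(0.2−1) = 0.072. Solving, k_gold = (0.2·2.4/0.072)^(1/0.8) ≈ 10.7124.
y_gold = 2.4·10.7124^0.2 ≈ 3.8565.
c_gold = y_gold − (n+δ)·k_gold = 3.8565 − 0.072·10.7124 ≈ 3.0852.

c_gold ≈ 3.09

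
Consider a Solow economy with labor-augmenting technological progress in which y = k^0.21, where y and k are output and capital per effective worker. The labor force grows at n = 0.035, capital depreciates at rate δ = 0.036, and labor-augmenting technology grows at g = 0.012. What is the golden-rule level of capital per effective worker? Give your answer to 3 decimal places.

k_gold ≈ 3.238

Break-even investment rate: n + g + δ = 0.035 + 0.012 + 0.036 = 0.083.
At the golden rule the marginal product of capital equals n+g+δ: 0.21·k^(0.21−1) = 0.083. Solving, k_gold = (0.21/0.083)^(1/0.79) ≈ 3.2382.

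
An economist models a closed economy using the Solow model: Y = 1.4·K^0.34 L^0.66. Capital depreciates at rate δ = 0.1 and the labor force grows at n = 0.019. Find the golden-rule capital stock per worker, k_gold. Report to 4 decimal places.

The effective depreciation rate is n + δ = 0.019 + 0.1 = 0.119.
At the golden rule the marginal product of capital equals n+δ: 0.34·1.4·k^(0.34−1) = 0.119. Solving, k_gold = (0.34·1.4/0.119)^(1/0.66) ≈ 8.1698.

k_gold ≈ 8.1698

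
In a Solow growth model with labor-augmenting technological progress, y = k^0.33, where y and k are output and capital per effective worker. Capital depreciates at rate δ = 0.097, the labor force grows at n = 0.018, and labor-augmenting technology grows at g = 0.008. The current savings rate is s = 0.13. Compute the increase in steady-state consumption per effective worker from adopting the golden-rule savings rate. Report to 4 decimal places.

Δc ≈ 0.1953

The effective depreciation rate is n + g + δ = 0.018 + 0.008 + 0.097 = 0.123.
Current steady state (s = 0.13): k* = (0.13/0.123)^(1/0.67) ≈ 1.0861, y* = 1.0861^0.33 ≈ 1.0276, c* = (1−0.13)·1.0276 ≈ 0.8940.
Golden rule sets MPK = n+g+δ: 0.33·k^(0.33−1) = 0.123, so k_gold = (0.33/0.123)^(1/0.67) ≈ 4.3623.
y_gold = 4.3623^0.33 ≈ 1.6259, c_gold = y_gold − 0.123·k_gold ≈ 1.0894.
Gain: Δc = 1.0894 − 0.8940 ≈ 0.1953.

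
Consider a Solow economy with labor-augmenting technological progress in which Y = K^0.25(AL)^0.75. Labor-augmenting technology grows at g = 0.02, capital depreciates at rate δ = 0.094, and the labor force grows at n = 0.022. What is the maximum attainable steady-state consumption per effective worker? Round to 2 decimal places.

c_gold ≈ 0.92

Capital per effective worker breaks even when investment replaces (n + g + δ)·k; here n + g + δ = 0.136.
Golden rule sets MPK = n+g+δ: 0.25·k^(0.25−1) = 0.136, so k_gold = (0.25/0.136)^(1/0.75) ≈ 2.2518.
y_gold = 2.2518^0.25 ≈ 1.2250.
c_gold = y_gold − (n+g+δ)·k_gold = 1.2250 − 0.136·2.2518 ≈ 0.9187.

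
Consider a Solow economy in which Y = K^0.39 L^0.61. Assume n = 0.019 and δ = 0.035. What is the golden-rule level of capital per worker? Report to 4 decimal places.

Capital per worker breaks even when investment replaces (n + δ)·k; here n + δ = 0.054.
Golden rule sets MPK = n+δ: 0.39·k^(0.39−1) = 0.054, so k_gold = (0.39/0.054)^(1/0.61) ≈ 25.5657.

k_gold ≈ 25.5657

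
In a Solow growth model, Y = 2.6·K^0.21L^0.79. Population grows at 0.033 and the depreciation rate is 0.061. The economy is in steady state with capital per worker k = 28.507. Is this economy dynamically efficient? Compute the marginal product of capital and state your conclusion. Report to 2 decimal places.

Break-even investment rate: n + δ = 0.033 + 0.061 = 0.094.
MPK = 0.21·2.6·k^(0.21−1) = 0.21·2.6·28.507^(-0.79) ≈ 0.0387.
MPK < 0.094, so the economy is dynamically inefficient (over-saving).

dynamically inefficient; MPK ≈ 0.04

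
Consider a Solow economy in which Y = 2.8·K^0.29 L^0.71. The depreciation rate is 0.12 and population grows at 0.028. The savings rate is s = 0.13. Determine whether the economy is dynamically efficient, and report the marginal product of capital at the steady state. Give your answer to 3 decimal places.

dynamically efficient; MPK ≈ 0.330

The effective depreciation rate is n + δ = 0.028 + 0.12 = 0.148.
Steady-state k*: s·A·k^0.29 = 0.148·k gives k* = (0.13·2.8/0.148)^(1/0.71) ≈ 3.5520.
MPK = 0.29·2.8·3.5520^(-0.71) ≈ 0.3302.
MPK > n+δ = 0.148, so the economy is dynamically efficient (under-saving).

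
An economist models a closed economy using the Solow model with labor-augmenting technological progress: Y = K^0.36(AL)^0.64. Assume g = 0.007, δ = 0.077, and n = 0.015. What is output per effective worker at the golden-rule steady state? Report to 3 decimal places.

n + g + δ = 0.015 + 0.007 + 0.077 = 0.099.
At the golden rule the marginal product of capital equals n+g+δ: 0.36·k^(0.36−1) = 0.099. Solving, k_gold = (0.36/0.099)^(1/0.64) ≈ 7.5170.
Output: y_gold = k_gold^0.36 = 7.5170^0.36 ≈ 2.0672.

y_gold ≈ 2.067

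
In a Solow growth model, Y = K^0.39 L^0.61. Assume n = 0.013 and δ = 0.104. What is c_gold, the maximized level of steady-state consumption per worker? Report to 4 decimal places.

c_gold ≈ 1.3171

Capital per worker breaks even when investment replaces (n + δ)·k; here n + δ = 0.117.
Maximizing c = f(k) − (n+δ)·k gives f'(k) = n+δ, i.e. 0.39·k^(0.39−1) = 0.117, so k_gold = (0.39/0.117)^(1/0.61) ≈ 7.1974.
y_gold = 7.1974^0.39 ≈ 2.1592.
c_gold = y_gold − (n+δ)·k_gold = 2.1592 − 0.117·7.1974 ≈ 1.3171.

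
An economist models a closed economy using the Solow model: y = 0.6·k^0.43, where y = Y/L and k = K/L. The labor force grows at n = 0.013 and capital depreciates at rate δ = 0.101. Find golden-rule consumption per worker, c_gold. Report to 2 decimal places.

Capital per worker breaks even when investment replaces (n + δ)·k; here n + δ = 0.114.
Setting f'(k) = n+δ gives 0.43·0.6·k^(0.43−1) = 0.114, hence k_gold = (0.43·0.6/0.114)^(1/0.57) ≈ 4.1909.
y_gold = 0.6·4.1909^0.43 ≈ 1.1111.
c_gold = y_gold − (n+δ)·k_gold = 1.1111 − 0.114·4.1909 ≈ 0.6333.

c_gold ≈ 0.63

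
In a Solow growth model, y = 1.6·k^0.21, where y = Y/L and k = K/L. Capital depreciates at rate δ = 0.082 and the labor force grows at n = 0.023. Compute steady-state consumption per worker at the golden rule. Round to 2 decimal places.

n + δ = 0.023 + 0.082 = 0.105.
At the golden rule the marginal product of capital equals n+δ: 0.21·1.6·k^(0.21−1) = 0.105. Solving, k_gold = (0.21·1.6/0.105)^(1/0.79) ≈ 4.3594.
y_gold = 1.6·4.3594^0.21 ≈ 2.1797.
c_gold = y_gold − (n+δ)·k_gold = 2.1797 − 0.105·4.3594 ≈ 1.7220.

c_gold ≈ 1.72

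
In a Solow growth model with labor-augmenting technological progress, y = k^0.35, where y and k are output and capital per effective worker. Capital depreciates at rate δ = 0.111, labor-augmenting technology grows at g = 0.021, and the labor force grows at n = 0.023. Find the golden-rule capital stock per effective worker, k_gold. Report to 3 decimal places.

k_gold ≈ 3.501

Break-even investment rate: n + g + δ = 0.023 + 0.021 + 0.111 = 0.155.
Golden rule sets MPK = n+g+δ: 0.35·k^(0.35−1) = 0.155, so k_gold = (0.35/0.155)^(1/0.65) ≈ 3.5011.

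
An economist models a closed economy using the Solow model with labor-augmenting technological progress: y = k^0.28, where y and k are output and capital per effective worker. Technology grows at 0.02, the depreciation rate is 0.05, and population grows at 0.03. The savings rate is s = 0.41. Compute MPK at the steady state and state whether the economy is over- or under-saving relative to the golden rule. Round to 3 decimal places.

over-saving; MPK ≈ 0.068

Break-even investment rate: n + g + δ = 0.03 + 0.02 + 0.05 = 0.1.
Steady-state k*: s·k^0.28 = 0.1·k gives k* = (0.41/0.1)^(1/0.72) ≈ 7.0972.
MPK = 0.28·7.0972^(-0.72) ≈ 0.0683.
MPK < n+g+δ = 0.1, so the economy is dynamically inefficient (over-saving).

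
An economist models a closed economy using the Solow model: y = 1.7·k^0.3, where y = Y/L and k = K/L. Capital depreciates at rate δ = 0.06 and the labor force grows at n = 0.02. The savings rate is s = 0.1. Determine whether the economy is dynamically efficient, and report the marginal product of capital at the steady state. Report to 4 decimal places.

Break-even investment rate: n + δ = 0.02 + 0.06 = 0.08.
Steady-state k*: s·A·k^0.3 = 0.08·k gives k* = (0.1·1.7/0.08)^(1/0.7) ≈ 2.9353.
MPK = 0.3·1.7·2.9353^(-0.7) ≈ 0.2400.
MPK > n+δ = 0.08, so the economy is dynamically efficient (under-saving).

dynamically efficient; MPK ≈ 0.2400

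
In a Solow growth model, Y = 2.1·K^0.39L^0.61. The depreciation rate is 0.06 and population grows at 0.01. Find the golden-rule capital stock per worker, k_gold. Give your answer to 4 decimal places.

k_gold ≈ 56.3799

n + δ = 0.01 + 0.06 = 0.07.
At the golden rule the marginal product of capital equals n+δ: 0.39·2.1·k^(0.39−1) = 0.07. Solving, k_gold = (0.39·2.1/0.07)^(1/0.61) ≈ 56.3799.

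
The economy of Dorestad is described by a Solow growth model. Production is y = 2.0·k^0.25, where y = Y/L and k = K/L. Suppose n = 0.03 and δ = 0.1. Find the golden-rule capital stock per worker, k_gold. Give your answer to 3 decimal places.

k_gold ≈ 6.026

n + δ = 0.03 + 0.1 = 0.13.
Maximizing c = f(k) − (n+δ)·k gives f'(k) = n+δ, i.e. 0.25·2.0·k^(0.25−1) = 0.13, so k_gold = (0.25·2.0/0.13)^(1/0.75) ≈ 6.0261.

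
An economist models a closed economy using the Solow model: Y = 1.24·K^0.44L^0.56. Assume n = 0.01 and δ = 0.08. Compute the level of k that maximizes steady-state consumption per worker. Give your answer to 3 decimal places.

Break-even investment rate: n + δ = 0.01 + 0.08 = 0.09.
Maximizing c = f(k) − (n+δ)·k gives f'(k) = n+δ, i.e. 0.44·1.24·k^(0.44−1) = 0.09, so k_gold = (0.44·1.24/0.09)^(1/0.56) ≈ 24.9780.

k_gold ≈ 24.978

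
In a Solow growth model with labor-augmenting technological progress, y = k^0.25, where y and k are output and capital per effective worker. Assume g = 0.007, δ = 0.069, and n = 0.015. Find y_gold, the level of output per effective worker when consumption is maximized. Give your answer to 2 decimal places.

Capital per effective worker breaks even when investment replaces (n + g + δ)·k; here n + g + δ = 0.091.
Golden rule sets MPK = n+g+δ: 0.25·k^(0.25−1) = 0.091, so k_gold = (0.25/0.091)^(1/0.75) ≈ 3.8477.
Output: y_gold = k_gold^0.25 = 3.8477^0.25 ≈ 1.4006.

y_gold ≈ 1.40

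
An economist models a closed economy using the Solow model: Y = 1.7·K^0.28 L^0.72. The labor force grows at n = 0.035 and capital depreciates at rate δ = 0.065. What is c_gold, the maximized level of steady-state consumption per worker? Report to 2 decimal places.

Break-even investment rate: n + δ = 0.035 + 0.065 = 0.1.
Setting f'(k) = n+δ gives 0.28·1.7·k^(0.28−1) = 0.1, hence k_gold = (0.28·1.7/0.1)^(1/0.72) ≈ 8.7321.
y_gold = 1.7·8.7321^0.28 ≈ 3.1186.
c_gold = y_gold − (n+δ)·k_gold = 3.1186 − 0.1·8.7321 ≈ 2.2454.

c_gold ≈ 2.25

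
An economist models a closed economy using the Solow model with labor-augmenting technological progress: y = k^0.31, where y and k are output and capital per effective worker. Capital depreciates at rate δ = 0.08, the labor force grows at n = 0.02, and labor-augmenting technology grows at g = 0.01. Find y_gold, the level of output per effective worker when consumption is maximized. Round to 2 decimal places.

y_gold ≈ 1.59

n + g + δ = 0.02 + 0.01 + 0.08 = 0.11.
Maximizing c = f(k) − (n+g+δ)·k gives f'(k) = n+g+δ, i.e. 0.31·k^(0.31−1) = 0.11, so k_gold = (0.31/0.11)^(1/0.69) ≈ 4.4888.
Output: y_gold = k_gold^0.31 = 4.4888^0.31 ≈ 1.5928.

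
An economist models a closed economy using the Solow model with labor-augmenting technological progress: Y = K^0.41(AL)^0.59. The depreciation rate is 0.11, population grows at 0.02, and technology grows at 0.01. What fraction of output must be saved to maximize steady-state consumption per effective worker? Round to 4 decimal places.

Capital per effective worker breaks even when investment replaces (n + g + δ)·k; here n + g + δ = 0.14.
At the golden rule MPK = n+g+δ, and in any Cobb-Douglas steady state s = (n+g+δ)·k/y = MPK·k/y = capital's share 0.41.

s_gold = 0.4100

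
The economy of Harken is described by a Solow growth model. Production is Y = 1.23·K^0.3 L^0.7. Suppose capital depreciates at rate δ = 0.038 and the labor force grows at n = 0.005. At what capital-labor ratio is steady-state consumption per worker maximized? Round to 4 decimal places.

k_gold ≈ 21.5603

Break-even investment rate: n + δ = 0.005 + 0.038 = 0.043.
Maximizing c = f(k) − (n+δ)·k gives f'(k) = n+δ, i.e. 0.3·1.23·k^(0.3−1) = 0.043, so k_gold = (0.3·1.23/0.043)^(1/0.7) ≈ 21.5603.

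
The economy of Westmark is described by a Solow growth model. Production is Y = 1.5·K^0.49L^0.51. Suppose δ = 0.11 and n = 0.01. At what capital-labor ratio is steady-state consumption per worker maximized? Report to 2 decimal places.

The effective depreciation rate is n + δ = 0.01 + 0.11 = 0.12.
Golden rule sets MPK = n+δ: 0.49·1.5·k^(0.49−1) = 0.12, so k_gold = (0.49·1.5/0.12)^(1/0.51) ≈ 34.9418.

k_gold ≈ 34.94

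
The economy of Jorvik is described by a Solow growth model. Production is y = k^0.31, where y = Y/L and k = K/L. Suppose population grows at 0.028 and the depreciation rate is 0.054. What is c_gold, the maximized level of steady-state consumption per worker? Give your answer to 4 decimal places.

c_gold ≈ 1.2541

The effective depreciation rate is n + δ = 0.028 + 0.054 = 0.082.
At the golden rule the marginal product of capital equals n+δ: 0.31·k^(0.31−1) = 0.082. Solving, k_gold = (0.31/0.082)^(1/0.69) ≈ 6.8711.
y_gold = 6.8711^0.31 ≈ 1.8175.
c_gold = y_gold − (n+δ)·k_gold = 1.8175 − 0.082·6.8711 ≈ 1.2541.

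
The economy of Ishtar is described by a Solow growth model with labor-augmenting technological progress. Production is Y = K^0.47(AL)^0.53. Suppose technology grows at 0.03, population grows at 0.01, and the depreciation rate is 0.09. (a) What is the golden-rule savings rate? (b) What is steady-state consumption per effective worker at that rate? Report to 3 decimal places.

The effective depreciation rate is n + g + δ = 0.01 + 0.03 + 0.09 = 0.13.
For Cobb-Douglas, s_gold equals capital's share: s_gold = 0.47.
At the golden rule the marginal product of capital equals n+g+δ: 0.47·k^(0.47−1) = 0.13. Solving, k_gold = (0.47/0.13)^(1/0.53) ≈ 11.3011.
y_gold = 11.3011^0.47 ≈ 3.1258; c_gold = (1−0.47)·y_gold ≈ 1.6567.

(a) s_gold = 0.470; (b) c_gold ≈ 1.657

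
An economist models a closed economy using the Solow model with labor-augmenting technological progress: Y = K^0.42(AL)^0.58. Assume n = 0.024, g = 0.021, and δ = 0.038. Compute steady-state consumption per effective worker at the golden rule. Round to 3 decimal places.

Capital per effective worker breaks even when investment replaces (n + g + δ)·k; here n + g + δ = 0.083.
Setting f'(k) = n+g+δ gives 0.42·k^(0.42−1) = 0.083, hence k_gold = (0.42/0.083)^(1/0.58) ≈ 16.3715.
y_gold = 16.3715^0.42 ≈ 3.2353.
c_gold = y_gold − (n+g+δ)·k_gold = 3.2353 − 0.083·16.3715 ≈ 1.8765.

c_gold ≈ 1.876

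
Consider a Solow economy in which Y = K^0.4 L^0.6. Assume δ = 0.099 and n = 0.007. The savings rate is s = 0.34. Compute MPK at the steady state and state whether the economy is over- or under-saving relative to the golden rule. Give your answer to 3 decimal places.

Break-even investment rate: n + δ = 0.007 + 0.099 = 0.106.
Steady-state k*: s·k^0.4 = 0.106·k gives k* = (0.34/0.106)^(1/0.6) ≈ 6.9762.
MPK = 0.4·6.9762^(-0.6) ≈ 0.1247.
MPK > n+δ = 0.106, so the economy is dynamically efficient (under-saving).

under-saving; MPK ≈ 0.125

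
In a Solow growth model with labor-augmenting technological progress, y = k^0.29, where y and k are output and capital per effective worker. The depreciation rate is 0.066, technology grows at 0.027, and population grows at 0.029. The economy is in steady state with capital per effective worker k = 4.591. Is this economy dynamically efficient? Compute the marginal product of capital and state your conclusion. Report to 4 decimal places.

Capital per effective worker breaks even when investment replaces (n + g + δ)·k; here n + g + δ = 0.122.
MPK = 0.29·k^(0.29−1) = 0.29·4.591^(-0.71) ≈ 0.0983.
MPK < 0.122, so the economy is dynamically inefficient (over-saving).

dynamically inefficient; MPK ≈ 0.0983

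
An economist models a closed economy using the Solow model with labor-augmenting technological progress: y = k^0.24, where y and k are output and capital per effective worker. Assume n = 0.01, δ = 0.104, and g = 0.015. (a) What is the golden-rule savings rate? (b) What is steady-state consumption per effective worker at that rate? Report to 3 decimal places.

Capital per effective worker breaks even when investment replaces (n + g + δ)·k; here n + g + δ = 0.129.
For Cobb-Douglas, s_gold equals capital's share: s_gold = 0.24.
Setting f'(k) = n+g+δ gives 0.24·k^(0.24−1) = 0.129, hence k_gold = (0.24/0.129)^(1/0.76) ≈ 2.2634.
y_gold = 2.2634^0.24 ≈ 1.2166; c_gold = (1−0.24)·y_gold ≈ 0.9246.

(a) s_gold = 0.240; (b) c_gold ≈ 0.925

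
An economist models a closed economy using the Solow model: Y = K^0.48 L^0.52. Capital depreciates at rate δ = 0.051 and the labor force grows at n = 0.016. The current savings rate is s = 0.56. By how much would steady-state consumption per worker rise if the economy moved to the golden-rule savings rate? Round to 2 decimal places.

Capital per worker breaks even when investment replaces (n + δ)·k; here n + δ = 0.067.
Current steady state (s = 0.56): k* = (0.56/0.067)^(1/0.52) ≈ 59.3328, y* = 59.3328^0.48 ≈ 7.0987, c* = (1−0.56)·7.0987 ≈ 3.1234.
Maximizing c = f(k) − (n+δ)·k gives f'(k) = n+δ, i.e. 0.48·k^(0.48−1) = 0.067, so k_gold = (0.48/0.067)^(1/0.52) ≈ 44.1114.
y_gold = 44.1114^0.48 ≈ 6.1572, c_gold = y_gold − 0.067·k_gold ≈ 3.2018.
Gain: Δc = 3.2018 − 3.1234 ≈ 0.0783.

Δc ≈ 0.08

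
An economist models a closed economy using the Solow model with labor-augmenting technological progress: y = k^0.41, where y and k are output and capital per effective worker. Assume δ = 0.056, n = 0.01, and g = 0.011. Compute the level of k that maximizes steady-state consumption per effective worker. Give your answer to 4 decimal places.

k_gold ≈ 17.0218

Break-even investment rate: n + g + δ = 0.01 + 0.011 + 0.056 = 0.077.
Setting f'(k) = n+g+δ gives 0.41·k^(0.41−1) = 0.077, hence k_gold = (0.41/0.077)^(1/0.59) ≈ 17.0218.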